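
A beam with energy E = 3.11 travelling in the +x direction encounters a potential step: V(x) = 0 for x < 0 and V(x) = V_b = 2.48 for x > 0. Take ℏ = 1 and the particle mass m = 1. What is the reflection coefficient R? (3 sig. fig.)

R = 0.144

On each side the TISE gives plane waves with k = √(2m(E − V))/ℏ: k₁ = √(2·1·3.11) = 2.494, k₂ = √(2·1·0.63) = 1.122.
Matching ψ and ψ′ at x = 0 gives r = (k₁ − k₂)/(k₁ + k₂), so R = r² = 0.1438 and T = 1 − R = 0.8562.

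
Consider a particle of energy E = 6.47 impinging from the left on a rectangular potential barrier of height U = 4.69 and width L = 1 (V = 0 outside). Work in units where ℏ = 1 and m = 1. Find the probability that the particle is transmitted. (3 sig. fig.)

E > U: inside the barrier k₂ = √(2m(E − U))/ℏ = 1.887, k₂L = 1.887.
Matching at both interfaces gives T⁻¹ = 1 + U² sin²(k₂L) / [4E(E − U)] = 1.431, hence T = 0.699.

T = 0.699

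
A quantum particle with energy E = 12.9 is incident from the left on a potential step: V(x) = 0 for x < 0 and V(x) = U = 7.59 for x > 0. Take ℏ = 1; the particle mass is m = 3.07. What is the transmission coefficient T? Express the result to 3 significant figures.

On each side the TISE gives plane waves with k = √(2m(E − V))/ℏ: k₁ = √(2·3.07·12.9) = 8.900, k₂ = √(2·3.07·5.31) = 5.710.
Matching ψ and ψ′ at x = 0 gives r = (k₁ − k₂)/(k₁ + k₂), so R = r² = 0.04767 and T = 1 − R = 0.9523.

T = 0.952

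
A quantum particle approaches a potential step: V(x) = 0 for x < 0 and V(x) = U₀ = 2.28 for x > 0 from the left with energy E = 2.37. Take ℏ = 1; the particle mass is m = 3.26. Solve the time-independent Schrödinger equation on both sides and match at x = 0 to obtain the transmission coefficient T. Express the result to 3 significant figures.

T = 0.546

The wavenumbers are k₁ = √(2mE)/ℏ = 3.931 on the left and k₂ = √(2m(E − U₀))/ℏ = 0.7660 on the right.
Matching ψ and ψ′ at x = 0 gives r = (k₁ − k₂)/(k₁ + k₂), so R = r² = 0.4540 and T = 1 − R = 0.5460.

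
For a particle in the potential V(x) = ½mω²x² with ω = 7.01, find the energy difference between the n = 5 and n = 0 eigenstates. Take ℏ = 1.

E_n = ℏω(n + ½), so ΔE = (5 − 0) ℏω = 5 × 7.01 = 35.05.

ΔE = 35.1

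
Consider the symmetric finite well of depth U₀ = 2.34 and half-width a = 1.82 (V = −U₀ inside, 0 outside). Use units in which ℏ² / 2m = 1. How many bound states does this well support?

N = 2

Define the well-strength parameter z₀ = (a/ℏ)√(2mU₀) = 1.82 × √(2·0.5·2.34) = 2.784.
A new bound state (alternating even/odd) appears each time z₀ passes a multiple of π/2, so N = ⌊2z₀/π⌋ + 1 = ⌊1.772⌋ + 1 = 2.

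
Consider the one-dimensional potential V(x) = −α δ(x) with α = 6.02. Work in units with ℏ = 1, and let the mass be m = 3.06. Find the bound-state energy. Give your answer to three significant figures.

E = -55.4

For x ≠ 0 the bound state is ψ ∝ e^{−κ|x|}; integrating the TISE across the delta gives the cusp condition 2κ = 2mα/ℏ², so κ = 18.42.
Then E = −ℏ²κ²/(2m) = −mα²/(2ℏ²) = -55.45.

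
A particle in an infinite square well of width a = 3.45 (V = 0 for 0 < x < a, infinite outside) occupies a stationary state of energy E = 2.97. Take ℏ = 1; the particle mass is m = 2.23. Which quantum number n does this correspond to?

From E_n = n²π²ℏ²/(2ma²) invert to n = √(2ma²E)/(πℏ).
n = (3.45/π) × √(2 × 2.23 × 2.97) = 3.997 → n = 4.

n = 4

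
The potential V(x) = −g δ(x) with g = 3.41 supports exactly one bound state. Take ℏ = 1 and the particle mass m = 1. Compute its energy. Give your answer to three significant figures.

The bound state is ψ(x) = √κ e^{−κ|x|}. The derivative jump ψ'(0⁺) − ψ'(0⁻) = −(2mg/ℏ²)ψ(0) fixes κ = mg/ℏ² = 3.410.
Then E = −ℏ²κ²/(2m) = −mg²/(2ℏ²) = -5.814.

E = -5.81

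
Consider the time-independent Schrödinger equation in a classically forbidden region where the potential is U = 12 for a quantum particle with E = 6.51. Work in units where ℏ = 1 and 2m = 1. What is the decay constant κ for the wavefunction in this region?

Since E < U the TISE in this region is ψ'' = κ²ψ with κ = √(2m(U − E))/ℏ.
κ = √(2 × 0.5 × 5.49) = 2.343.

κ = 2.34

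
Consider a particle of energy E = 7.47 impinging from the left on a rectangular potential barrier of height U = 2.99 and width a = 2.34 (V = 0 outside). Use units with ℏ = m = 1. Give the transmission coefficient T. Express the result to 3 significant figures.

E > U: inside the barrier k₂ = √(2m(E − U))/ℏ = 2.993, k₂a = 7.004.
T = [1 + U² sin²(k₂a) / (4E(E − U))]⁻¹ = 1/1.029 = 0.972.

T = 0.972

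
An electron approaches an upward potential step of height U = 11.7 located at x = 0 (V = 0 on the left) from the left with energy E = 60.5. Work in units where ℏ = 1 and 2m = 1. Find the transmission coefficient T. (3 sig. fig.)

The wavenumbers are k₁ = √(2mE)/ℏ = 7.778 on the left and k₂ = √(2m(E − U))/ℏ = 6.986 on the right.
Continuity of ψ and ψ′ at the step yields the reflection amplitude r = (k₁ − k₂)/(k₁ + k₂) = 0.05368; thus R = |r|² = 0.002881, T = 0.9971.

T = 0.997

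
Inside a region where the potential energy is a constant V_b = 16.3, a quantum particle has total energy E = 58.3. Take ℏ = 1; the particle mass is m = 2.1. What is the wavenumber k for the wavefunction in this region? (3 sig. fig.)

With E > V_b the solution is oscillatory, ψ ∝ e^{±ikx} with k = √(2m(E − V_b))/ℏ.
k = √(2 × 2.1 × 42) = 13.28.

k = 13.3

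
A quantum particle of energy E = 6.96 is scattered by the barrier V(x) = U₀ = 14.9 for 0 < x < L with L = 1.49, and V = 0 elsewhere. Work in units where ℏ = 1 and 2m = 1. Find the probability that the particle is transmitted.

T = 0.000898

E < U₀: inside the barrier ψ ∝ e^{±κx} with κ = √(2m(U₀ − E))/ℏ = 2.818.
κL = 4.199, sinh(κL) = 33.29.
Matching ψ, ψ′ at both faces gives T = [1 + U₀² sinh²(κL) / (4E(U₀ − E))]⁻¹ = 1/1114 = 0.000898.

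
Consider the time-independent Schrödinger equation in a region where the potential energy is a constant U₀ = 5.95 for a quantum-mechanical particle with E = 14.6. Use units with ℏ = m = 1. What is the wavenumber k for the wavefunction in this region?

k = 4.16

With E > U₀ the solution is oscillatory, ψ ∝ e^{±ikx} with k = √(2m(E − U₀))/ℏ.
k = √(2 × 1 × 8.65) = 4.159.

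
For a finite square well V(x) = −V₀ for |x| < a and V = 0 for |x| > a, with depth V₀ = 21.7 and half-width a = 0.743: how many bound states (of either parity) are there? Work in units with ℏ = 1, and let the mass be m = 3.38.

Define the well-strength parameter z₀ = (a/ℏ)√(2mV₀) = 0.743 × √(2·3.38·21.7) = 8.999.
The even/odd transcendental equations gain one root per π/2 in z₀, giving N = 1 + ⌊2z₀/π⌋ = 1 + ⌊5.729⌋ = 6.

N = 6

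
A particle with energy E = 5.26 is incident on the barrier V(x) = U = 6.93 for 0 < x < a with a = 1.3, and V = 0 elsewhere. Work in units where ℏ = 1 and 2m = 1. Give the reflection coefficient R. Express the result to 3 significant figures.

E < U: inside the barrier ψ ∝ e^{±κx} with κ = √(2m(U − E))/ℏ = 1.292.
κa = 1.680, sinh(κa) = 2.590.
Matching ψ, ψ′ at both faces gives T = [1 + U² sinh²(κa) / (4E(U − E))]⁻¹ = 1/10.17 = 0.0984.
R = 1 − T = 0.902.

R = 0.902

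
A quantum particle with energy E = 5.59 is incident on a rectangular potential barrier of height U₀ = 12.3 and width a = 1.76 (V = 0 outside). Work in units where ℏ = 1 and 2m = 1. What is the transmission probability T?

Since E < U₀ the interior solution is evanescent with decay constant κ = √(2m(U₀ − E))/ℏ = 2.590.
κa = 4.559, sinh(κa) = 47.74.
Matching ψ, ψ′ at both faces gives T = [1 + U₀² sinh²(κa) / (4E(U₀ − E))]⁻¹ = 1/2299 = 0.000435.

T = 0.000435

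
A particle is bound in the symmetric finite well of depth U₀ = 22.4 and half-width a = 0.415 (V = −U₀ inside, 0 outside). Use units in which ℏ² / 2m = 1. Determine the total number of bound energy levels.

N = 2

The dimensionless depth is z₀ = a√(2mU₀)/ℏ = 0.415 × √(22.40) = 1.964.
A new bound state (alternating even/odd) appears each time z₀ passes a multiple of π/2, so N = ⌊2z₀/π⌋ + 1 = ⌊1.250⌋ + 1 = 2.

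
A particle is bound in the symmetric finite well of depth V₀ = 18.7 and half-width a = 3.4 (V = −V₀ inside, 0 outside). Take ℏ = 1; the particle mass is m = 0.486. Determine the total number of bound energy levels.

Define the well-strength parameter z₀ = (a/ℏ)√(2mV₀) = 3.4 × √(2·0.486·18.7) = 14.50.
A new bound state (alternating even/odd) appears each time z₀ passes a multiple of π/2, so N = ⌊2z₀/π⌋ + 1 = ⌊9.228⌋ + 1 = 10.

N = 10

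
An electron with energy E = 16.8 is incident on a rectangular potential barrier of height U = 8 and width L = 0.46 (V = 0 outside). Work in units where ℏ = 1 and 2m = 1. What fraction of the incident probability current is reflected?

E > U: inside the barrier k₂ = √(2m(E − U))/ℏ = 2.966, k₂L = 1.365.
T = [1 + U² sin²(k₂L) / (4E(E − U))]⁻¹ = 1/1.104 = 0.906.
R = 1 − T = 0.0939.

R = 0.0939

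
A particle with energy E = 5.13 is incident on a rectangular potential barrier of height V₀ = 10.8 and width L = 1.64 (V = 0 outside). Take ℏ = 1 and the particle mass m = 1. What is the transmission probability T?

T = 0.0000637

Since E < V₀ the interior solution is evanescent with decay constant κ = √(2m(V₀ − E))/ℏ = 3.367.
κL = 5.523, sinh(κL) = 125.2.
The exact tunnelling result is T⁻¹ = 1 + V₀² sinh²(κL) / [4E(V₀ − E)] = 15700, so T = 0.0000637.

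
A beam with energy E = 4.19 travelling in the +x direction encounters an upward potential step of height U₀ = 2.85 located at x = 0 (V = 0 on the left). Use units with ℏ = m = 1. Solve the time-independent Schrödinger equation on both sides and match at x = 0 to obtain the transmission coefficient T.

T = 0.923

The wavenumbers are k₁ = √(2mE)/ℏ = 2.895 on the left and k₂ = √(2m(E − U₀))/ℏ = 1.637 on the right.
Matching ψ and ψ′ at x = 0 gives r = (k₁ − k₂)/(k₁ + k₂), so R = r² = 0.07702 and T = 1 − R = 0.9230.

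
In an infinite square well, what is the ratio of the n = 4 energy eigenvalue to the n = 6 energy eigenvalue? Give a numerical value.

0.444444

E_n = n²π²ℏ²/(2mL²) so the ratio is n₂²/n₁² = 16/36 = 0.444444.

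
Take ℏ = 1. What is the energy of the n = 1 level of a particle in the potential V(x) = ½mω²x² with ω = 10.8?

Using E_n = (n + ½)ℏω: E_1 = 1.5 × 10.8 = 16.20.

E = 16.2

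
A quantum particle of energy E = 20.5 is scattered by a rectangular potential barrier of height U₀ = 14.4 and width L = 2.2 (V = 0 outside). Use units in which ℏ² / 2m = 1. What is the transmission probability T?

Above the barrier the interior wavenumber is k₂ = √(2m(E − U₀))/ℏ = 2.470, giving phase k₂L = 5.434.
T = [1 + U₀² sin²(k₂L) / (4E(E − U₀))]⁻¹ = 1/1.234 = 0.810.

T = 0.810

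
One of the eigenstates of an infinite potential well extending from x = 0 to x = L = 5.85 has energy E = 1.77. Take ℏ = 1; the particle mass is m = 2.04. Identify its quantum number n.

n = 5

From E_n = n²π²ℏ²/(2mL²) invert to n = √(2mL²E)/(πℏ).
n = (5.85/π) × √(2 × 2.04 × 1.77) = 5.004 → n = 5.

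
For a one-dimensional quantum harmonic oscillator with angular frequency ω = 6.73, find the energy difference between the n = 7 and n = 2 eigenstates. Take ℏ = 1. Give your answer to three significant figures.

ΔE = 33.7

E_n = ℏω(n + ½), so ΔE = (7 − 2) ℏω = 5 × 6.73 = 33.65.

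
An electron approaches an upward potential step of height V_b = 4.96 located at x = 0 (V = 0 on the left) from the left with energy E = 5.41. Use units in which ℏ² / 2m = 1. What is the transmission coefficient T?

On each side the TISE gives plane waves with k = √(2m(E − V))/ℏ: k₁ = √(2·½·5.41) = 2.326, k₂ = √(2·½·0.45) = 0.6708.
Matching ψ and ψ′ at x = 0 gives r = (k₁ − k₂)/(k₁ + k₂), so R = r² = 0.3050 and T = 1 − R = 0.6950.

T = 0.695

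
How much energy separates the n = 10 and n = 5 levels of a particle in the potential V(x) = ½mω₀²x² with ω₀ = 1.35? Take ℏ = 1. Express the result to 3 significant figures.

E_n = ℏω₀(n + ½), so ΔE = (10 − 5) ℏω₀ = 5 × 1.35 = 6.750.

ΔE = 6.75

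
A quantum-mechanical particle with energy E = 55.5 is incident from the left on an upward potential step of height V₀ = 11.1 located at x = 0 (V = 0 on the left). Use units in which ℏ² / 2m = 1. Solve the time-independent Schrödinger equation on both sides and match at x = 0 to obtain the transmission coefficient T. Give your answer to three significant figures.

T = 0.997

The wavenumbers are k₁ = √(2mE)/ℏ = 7.450 on the left and k₂ = √(2m(E − V₀))/ℏ = 6.663 on the right.
Continuity of ψ and ψ′ at the step yields the reflection amplitude r = (k₁ − k₂)/(k₁ + k₂) = 0.05573; thus R = |r|² = 0.003106, T = 0.9969.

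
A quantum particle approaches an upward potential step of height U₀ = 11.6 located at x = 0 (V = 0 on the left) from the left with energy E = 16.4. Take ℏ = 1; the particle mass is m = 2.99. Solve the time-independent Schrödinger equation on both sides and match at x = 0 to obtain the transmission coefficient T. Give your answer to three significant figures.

T = 0.911

The wavenumbers are k₁ = √(2mE)/ℏ = 9.903 on the left and k₂ = √(2m(E − U₀))/ℏ = 5.358 on the right.
Matching ψ and ψ′ at x = 0 gives r = (k₁ − k₂)/(k₁ + k₂), so R = r² = 0.08872 and T = 1 − R = 0.9113.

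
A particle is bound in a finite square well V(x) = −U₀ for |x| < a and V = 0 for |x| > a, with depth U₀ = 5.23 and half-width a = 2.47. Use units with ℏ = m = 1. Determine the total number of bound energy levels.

N = 6

Define the well-strength parameter z₀ = (a/ℏ)√(2mU₀) = 2.47 × √(2·1·5.23) = 7.988.
A new bound state (alternating even/odd) appears each time z₀ passes a multiple of π/2, so N = ⌊2z₀/π⌋ + 1 = ⌊5.086⌋ + 1 = 6.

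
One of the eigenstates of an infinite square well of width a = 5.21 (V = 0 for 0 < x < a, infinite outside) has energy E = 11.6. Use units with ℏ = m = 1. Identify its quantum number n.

n = 8

For an infinite well E_n = n²π²ℏ²/(2ma²), so n = (a/πℏ)√(2mE).
n = (5.21/π) × √(2 × 1 × 11.6) = 7.988 → n = 8.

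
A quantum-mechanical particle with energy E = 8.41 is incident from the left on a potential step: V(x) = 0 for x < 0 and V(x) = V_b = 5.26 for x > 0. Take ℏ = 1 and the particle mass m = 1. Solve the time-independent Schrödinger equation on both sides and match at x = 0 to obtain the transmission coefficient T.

T = 0.942

The wavenumbers are k₁ = √(2mE)/ℏ = 4.101 on the left and k₂ = √(2m(E − V_b))/ℏ = 2.510 on the right.
Matching ψ and ψ′ at x = 0 gives r = (k₁ − k₂)/(k₁ + k₂), so R = r² = 0.05793 and T = 1 − R = 0.9421.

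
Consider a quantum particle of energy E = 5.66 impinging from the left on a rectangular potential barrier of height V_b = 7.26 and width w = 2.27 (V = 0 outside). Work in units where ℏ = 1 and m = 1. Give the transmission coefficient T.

E < V_b: inside the barrier ψ ∝ e^{±κx} with κ = √(2m(V_b − E))/ℏ = 1.789.
κw = 4.061, sinh(κw) = 29.00.
Matching ψ, ψ′ at both faces gives T = [1 + V_b² sinh²(κw) / (4E(V_b − E))]⁻¹ = 1/1225 = 0.000817.

T = 0.000817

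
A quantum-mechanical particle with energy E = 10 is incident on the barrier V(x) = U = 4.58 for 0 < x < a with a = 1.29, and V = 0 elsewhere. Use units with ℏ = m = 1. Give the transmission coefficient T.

T = 0.928

E > U: inside the barrier k₂ = √(2m(E − U))/ℏ = 3.292, k₂a = 4.247.
Matching at both interfaces gives T⁻¹ = 1 + U² sin²(k₂a) / [4E(E − U)] = 1.077, hence T = 0.928.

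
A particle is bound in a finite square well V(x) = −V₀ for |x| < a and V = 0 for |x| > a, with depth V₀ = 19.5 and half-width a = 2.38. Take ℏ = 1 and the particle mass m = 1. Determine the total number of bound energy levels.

N = 10

Define the well-strength parameter z₀ = (a/ℏ)√(2mV₀) = 2.38 × √(2·1·19.5) = 14.86.
The even/odd transcendental equations gain one root per π/2 in z₀, giving N = 1 + ⌊2z₀/π⌋ = 1 + ⌊9.462⌋ = 10.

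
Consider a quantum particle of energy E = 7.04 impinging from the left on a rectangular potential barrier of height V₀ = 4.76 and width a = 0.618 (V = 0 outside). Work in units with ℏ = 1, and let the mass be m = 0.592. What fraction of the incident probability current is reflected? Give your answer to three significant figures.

R = 0.203

Above the barrier the interior wavenumber is k₂ = √(2m(E − V₀))/ℏ = 1.643, giving phase k₂a = 1.015.
Matching at both interfaces gives T⁻¹ = 1 + V₀² sin²(k₂a) / [4E(E − V₀)] = 1.255, hence T = 0.797.
R = 1 − T = 0.203.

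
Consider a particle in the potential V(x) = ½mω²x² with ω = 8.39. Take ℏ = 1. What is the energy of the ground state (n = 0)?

The oscillator eigenvalues are E_n = ℏω(n + ½), so E_0 = 8.39 × 0.5 = 4.195.

E = 4.20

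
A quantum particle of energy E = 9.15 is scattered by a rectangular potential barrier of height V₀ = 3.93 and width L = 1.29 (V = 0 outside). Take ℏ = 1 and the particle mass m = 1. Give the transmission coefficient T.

E > V₀: inside the barrier k₂ = √(2m(E − V₀))/ℏ = 3.231, k₂L = 4.168.
T = [1 + V₀² sin²(k₂L) / (4E(E − V₀))]⁻¹ = 1/1.059 = 0.944.

T = 0.944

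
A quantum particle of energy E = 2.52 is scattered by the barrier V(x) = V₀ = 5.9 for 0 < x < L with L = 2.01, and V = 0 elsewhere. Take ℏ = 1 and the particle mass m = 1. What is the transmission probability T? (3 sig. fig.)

T = 0.000113

E < V₀: inside the barrier ψ ∝ e^{±κx} with κ = √(2m(V₀ − E))/ℏ = 2.600.
κL = 5.226, sinh(κL) = 93.02.
Matching ψ, ψ′ at both faces gives T = [1 + V₀² sinh²(κL) / (4E(V₀ − E))]⁻¹ = 1/8842 = 0.000113.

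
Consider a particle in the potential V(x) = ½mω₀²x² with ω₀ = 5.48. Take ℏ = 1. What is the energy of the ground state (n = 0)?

E = 2.74

Using E_n = (n + ½)ℏω₀: E_0 = 0.5 × 5.48 = 2.740.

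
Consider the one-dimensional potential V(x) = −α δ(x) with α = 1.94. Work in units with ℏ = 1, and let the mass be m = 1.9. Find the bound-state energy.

For x ≠ 0 the bound state is ψ ∝ e^{−κ|x|}; integrating the TISE across the delta gives the cusp condition 2κ = 2mα/ℏ², so κ = 3.686.
Then E = −ℏ²κ²/(2m) = −mα²/(2ℏ²) = -3.575.

E = -3.58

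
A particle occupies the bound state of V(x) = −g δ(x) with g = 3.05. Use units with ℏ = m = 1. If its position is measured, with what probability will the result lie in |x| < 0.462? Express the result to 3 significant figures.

The normalised bound state is ψ = √κ e^{−κ|x|} with κ = mg/ℏ² = 3.050.
P(|x| < d) = ∫_{−d}^{d} κ e^{−2κ|x|} dx = 1 − e^{−2κd} = 1 − e^{−2.818} = 0.9403.

P = 0.940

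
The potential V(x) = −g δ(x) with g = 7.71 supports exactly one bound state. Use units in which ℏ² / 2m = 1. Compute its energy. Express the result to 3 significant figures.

The bound state is ψ(x) = √κ e^{−κ|x|}. The derivative jump ψ'(0⁺) − ψ'(0⁻) = −(2mg/ℏ²)ψ(0) fixes κ = mg/ℏ² = 3.855.
Then E = −ℏ²κ²/(2m) = −mg²/(2ℏ²) = -14.86.

E = -14.9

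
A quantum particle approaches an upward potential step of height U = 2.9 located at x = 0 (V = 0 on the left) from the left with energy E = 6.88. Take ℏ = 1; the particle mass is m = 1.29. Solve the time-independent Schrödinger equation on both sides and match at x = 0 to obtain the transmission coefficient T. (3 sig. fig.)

T = 0.982

The wavenumbers are k₁ = √(2mE)/ℏ = 4.213 on the left and k₂ = √(2m(E − U))/ℏ = 3.204 on the right.
Continuity of ψ and ψ′ at the step yields the reflection amplitude r = (k₁ − k₂)/(k₁ + k₂) = 0.1360; thus R = |r|² = 0.01849, T = 0.9815.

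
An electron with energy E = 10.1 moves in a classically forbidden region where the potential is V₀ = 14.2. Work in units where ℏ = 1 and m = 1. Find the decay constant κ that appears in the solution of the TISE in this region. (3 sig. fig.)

Since E < V₀ the TISE in this region is ψ'' = κ²ψ with κ = √(2m(V₀ − E))/ℏ.
κ = √(2 × 1 × 4.1) = 2.864.

κ = 2.86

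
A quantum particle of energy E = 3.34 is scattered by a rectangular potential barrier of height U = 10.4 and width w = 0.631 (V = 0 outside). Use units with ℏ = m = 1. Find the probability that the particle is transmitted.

E < U: inside the barrier ψ ∝ e^{±κx} with κ = √(2m(U − E))/ℏ = 3.758.
κw = 2.371, sinh(κw) = 5.308.
The exact tunnelling result is T⁻¹ = 1 + U² sinh²(κw) / [4E(U − E)] = 33.31, so T = 0.0300.

T = 0.0300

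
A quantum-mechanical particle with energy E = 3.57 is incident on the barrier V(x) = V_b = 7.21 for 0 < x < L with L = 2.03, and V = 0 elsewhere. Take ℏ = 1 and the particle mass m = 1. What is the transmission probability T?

E < V_b: inside the barrier ψ ∝ e^{±κx} with κ = √(2m(V_b − E))/ℏ = 2.698.
κL = 5.477, sinh(κL) = 119.6.
The exact tunnelling result is T⁻¹ = 1 + V_b² sinh²(κL) / [4E(V_b − E)] = 14300, so T = 0.0000699.

T = 0.0000699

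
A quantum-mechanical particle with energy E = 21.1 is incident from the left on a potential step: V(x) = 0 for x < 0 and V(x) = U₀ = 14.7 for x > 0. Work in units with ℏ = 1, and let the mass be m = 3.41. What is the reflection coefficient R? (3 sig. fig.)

R = 0.0839

On each side the TISE gives plane waves with k = √(2m(E − V))/ℏ: k₁ = √(2·3.41·21.1) = 12.00, k₂ = √(2·3.41·6.4) = 6.607.
Continuity of ψ and ψ′ at the step yields the reflection amplitude r = (k₁ − k₂)/(k₁ + k₂) = 0.2897; thus R = |r|² = 0.08393, T = 0.9161.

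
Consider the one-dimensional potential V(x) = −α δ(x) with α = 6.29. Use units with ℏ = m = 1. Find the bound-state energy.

The bound state is ψ(x) = √κ e^{−κ|x|}. The derivative jump ψ'(0⁺) − ψ'(0⁻) = −(2mα/ℏ²)ψ(0) fixes κ = mα/ℏ² = 6.290.
Then E = −ℏ²κ²/(2m) = −mα²/(2ℏ²) = -19.78.

E = -19.8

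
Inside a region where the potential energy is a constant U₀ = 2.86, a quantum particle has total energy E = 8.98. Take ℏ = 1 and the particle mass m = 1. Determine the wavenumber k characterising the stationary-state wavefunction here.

k = 3.50

With E > U₀ the solution is oscillatory, ψ ∝ e^{±ikx} with k = √(2m(E − U₀))/ℏ.
k = √(2 × 1 × 6.12) = 3.499.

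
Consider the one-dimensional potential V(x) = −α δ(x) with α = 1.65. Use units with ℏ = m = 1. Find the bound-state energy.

The bound state is ψ(x) = √κ e^{−κ|x|}. The derivative jump ψ'(0⁺) − ψ'(0⁻) = −(2mα/ℏ²)ψ(0) fixes κ = mα/ℏ² = 1.650.
Then E = −ℏ²κ²/(2m) = −mα²/(2ℏ²) = -1.361.

E = -1.36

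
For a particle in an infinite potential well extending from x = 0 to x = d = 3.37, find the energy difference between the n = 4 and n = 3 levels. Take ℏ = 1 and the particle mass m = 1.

ΔE = 3.04

E_n = n²π²ℏ²/(2md²), so ΔE = (4² − 3²) π²ℏ²/(2md²).
ΔE = 7 × π² / (2 × 1 × 3.37²) = 3.042.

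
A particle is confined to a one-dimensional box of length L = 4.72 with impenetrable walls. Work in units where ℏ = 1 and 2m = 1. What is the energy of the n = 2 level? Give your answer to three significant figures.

Requiring ψ(0) = ψ(L) = 0 quantises k = nπ/L, hence E_n = ℏ²k²/2m = n²π²ℏ²/(2mL²).
E_2 = 2² × π² / (2 × 0.5 × 4.72²) = 1.772.

E = 1.77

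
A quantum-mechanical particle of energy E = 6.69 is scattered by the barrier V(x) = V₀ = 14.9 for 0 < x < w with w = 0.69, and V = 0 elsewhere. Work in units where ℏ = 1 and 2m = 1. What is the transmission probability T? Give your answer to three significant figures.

Since E < V₀ the interior solution is evanescent with decay constant κ = √(2m(V₀ − E))/ℏ = 2.865.
κw = 1.977, sinh(κw) = 3.542.
The exact tunnelling result is T⁻¹ = 1 + V₀² sinh²(κw) / [4E(V₀ − E)] = 13.67, so T = 0.0731.

T = 0.0731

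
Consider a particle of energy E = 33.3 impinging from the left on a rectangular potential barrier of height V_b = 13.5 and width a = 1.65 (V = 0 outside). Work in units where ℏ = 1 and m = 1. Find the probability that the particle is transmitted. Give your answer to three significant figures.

T = 0.956

Above the barrier the interior wavenumber is k₂ = √(2m(E − V_b))/ℏ = 6.293, giving phase k₂a = 10.38.
T = [1 + V_b² sin²(k₂a) / (4E(E − V_b))]⁻¹ = 1/1.046 = 0.956.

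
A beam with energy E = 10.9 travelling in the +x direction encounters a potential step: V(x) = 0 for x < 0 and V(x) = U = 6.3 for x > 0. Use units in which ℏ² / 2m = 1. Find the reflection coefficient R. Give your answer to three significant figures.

R = 0.0451

On each side the TISE gives plane waves with k = √(2m(E − V))/ℏ: k₁ = √(2·½·10.9) = 3.302, k₂ = √(2·½·4.6) = 2.145.
Continuity of ψ and ψ′ at the step yields the reflection amplitude r = (k₁ − k₂)/(k₁ + k₂) = 0.2124; thus R = |r|² = 0.04511, T = 0.9549.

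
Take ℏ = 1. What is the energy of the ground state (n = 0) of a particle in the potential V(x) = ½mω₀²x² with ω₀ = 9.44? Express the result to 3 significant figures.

E = 4.72

Using E_n = (n + ½)ℏω₀: E_0 = 0.5 × 9.44 = 4.720.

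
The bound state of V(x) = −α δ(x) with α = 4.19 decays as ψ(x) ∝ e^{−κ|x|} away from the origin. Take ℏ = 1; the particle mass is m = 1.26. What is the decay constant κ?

κ = 5.28

Integrating the TISE across x = 0 gives the cusp condition ψ'(0⁺) − ψ'(0⁻) = −(2mα/ℏ²)ψ(0).
With ψ ∝ e^{−κ|x|} this yields −2κ = −2mα/ℏ², so κ = mα/ℏ² = 5.279.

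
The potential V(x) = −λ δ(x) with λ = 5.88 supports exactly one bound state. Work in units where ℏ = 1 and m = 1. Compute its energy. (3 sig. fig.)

The bound state is ψ(x) = √κ e^{−κ|x|}. The derivative jump ψ'(0⁺) − ψ'(0⁻) = −(2mλ/ℏ²)ψ(0) fixes κ = mλ/ℏ² = 5.880.
Then E = −ℏ²κ²/(2m) = −mλ²/(2ℏ²) = -17.29.

E = -17.3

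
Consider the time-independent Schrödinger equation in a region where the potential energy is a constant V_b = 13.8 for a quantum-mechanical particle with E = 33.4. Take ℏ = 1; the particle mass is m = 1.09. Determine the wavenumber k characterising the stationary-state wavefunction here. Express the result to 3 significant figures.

k = 6.54

With E > V_b the solution is oscillatory, ψ ∝ e^{±ikx} with k = √(2m(E − V_b))/ℏ.
k = √(2 × 1.09 × 19.6) = 6.537.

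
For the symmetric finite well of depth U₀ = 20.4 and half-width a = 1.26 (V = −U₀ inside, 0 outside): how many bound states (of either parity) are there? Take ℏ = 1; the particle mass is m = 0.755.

The dimensionless depth is z₀ = a√(2mU₀)/ℏ = 1.26 × √(30.80) = 6.993.
The even/odd transcendental equations gain one root per π/2 in z₀, giving N = 1 + ⌊2z₀/π⌋ = 1 + ⌊4.452⌋ = 5.

N = 5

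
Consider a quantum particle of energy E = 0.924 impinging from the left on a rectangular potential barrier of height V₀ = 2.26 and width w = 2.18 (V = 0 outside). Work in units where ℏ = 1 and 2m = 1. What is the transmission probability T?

Since E < V₀ the interior solution is evanescent with decay constant κ = √(2m(V₀ − E))/ℏ = 1.156.
κw = 2.520, sinh(κw) = 6.173.
Matching ψ, ψ′ at both faces gives T = [1 + V₀² sinh²(κw) / (4E(V₀ − E))]⁻¹ = 1/40.41 = 0.0247.

T = 0.0247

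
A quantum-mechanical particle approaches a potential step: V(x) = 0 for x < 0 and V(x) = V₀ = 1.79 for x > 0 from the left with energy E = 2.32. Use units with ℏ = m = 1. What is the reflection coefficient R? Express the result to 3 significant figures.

R = 0.125

The wavenumbers are k₁ = √(2mE)/ℏ = 2.154 on the left and k₂ = √(2m(E − V₀))/ℏ = 1.030 on the right.
Matching ψ and ψ′ at x = 0 gives r = (k₁ − k₂)/(k₁ + k₂), so R = r² = 0.1248 and T = 1 − R = 0.8752.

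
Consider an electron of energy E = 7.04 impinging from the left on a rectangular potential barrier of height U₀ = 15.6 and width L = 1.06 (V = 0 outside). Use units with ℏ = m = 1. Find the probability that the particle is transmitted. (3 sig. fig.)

T = 0.000614

E < U₀: inside the barrier ψ ∝ e^{±κx} with κ = √(2m(U₀ − E))/ℏ = 4.138.
κL = 4.386, sinh(κL) = 40.15.
Matching ψ, ψ′ at both faces gives T = [1 + U₀² sinh²(κL) / (4E(U₀ − E))]⁻¹ = 1/1628 = 0.000614.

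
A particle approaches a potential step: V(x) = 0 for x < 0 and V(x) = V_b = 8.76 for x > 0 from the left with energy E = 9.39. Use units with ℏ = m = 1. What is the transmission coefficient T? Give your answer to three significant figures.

T = 0.654

The wavenumbers are k₁ = √(2mE)/ℏ = 4.334 on the left and k₂ = √(2m(E − V_b))/ℏ = 1.122 on the right.
Continuity of ψ and ψ′ at the step yields the reflection amplitude r = (k₁ − k₂)/(k₁ + k₂) = 0.5885; thus R = |r|² = 0.3464, T = 0.6536.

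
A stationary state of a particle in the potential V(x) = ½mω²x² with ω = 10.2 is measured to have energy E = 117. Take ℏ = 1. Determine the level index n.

Invert E_n = (n + ½)ℏω: n = E/ℏω − ½ = 10.971, so n = 11.

n = 11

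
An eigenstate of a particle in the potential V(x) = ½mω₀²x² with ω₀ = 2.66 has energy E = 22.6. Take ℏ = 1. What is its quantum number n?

n = 8

E_n = ℏω₀(n + ½) ⇒ n = E/(ℏω₀) − ½ = 22.6/2.66 − 0.5 = 7.996 → n = 8.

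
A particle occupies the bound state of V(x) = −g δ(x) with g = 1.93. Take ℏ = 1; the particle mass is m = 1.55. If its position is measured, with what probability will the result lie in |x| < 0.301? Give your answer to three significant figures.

P = 0.835

The normalised bound state is ψ = √κ e^{−κ|x|} with κ = mg/ℏ² = 2.992.
P(|x| < d) = ∫_{−d}^{d} κ e^{−2κ|x|} dx = 1 − e^{−2κd} = 1 − e^{−1.801} = 0.8348.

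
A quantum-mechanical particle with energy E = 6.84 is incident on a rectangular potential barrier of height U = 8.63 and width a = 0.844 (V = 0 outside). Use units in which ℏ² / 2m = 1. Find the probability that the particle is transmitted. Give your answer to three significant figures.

Since E < U the interior solution is evanescent with decay constant κ = √(2m(U − E))/ℏ = 1.338.
κa = 1.129, sinh(κa) = 1.385.
The exact tunnelling result is T⁻¹ = 1 + U² sinh²(κa) / [4E(U − E)] = 3.917, so T = 0.255.

T = 0.255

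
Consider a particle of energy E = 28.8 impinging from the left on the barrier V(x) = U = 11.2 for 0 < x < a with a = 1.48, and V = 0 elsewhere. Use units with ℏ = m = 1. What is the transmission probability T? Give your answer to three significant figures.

T = 0.978

Above the barrier the interior wavenumber is k₂ = √(2m(E − U))/ℏ = 5.933, giving phase k₂a = 8.781.
T = [1 + U² sin²(k₂a) / (4E(E − U))]⁻¹ = 1/1.022 = 0.978.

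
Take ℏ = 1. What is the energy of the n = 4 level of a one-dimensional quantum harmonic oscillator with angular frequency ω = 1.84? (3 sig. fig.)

E = 8.28

The oscillator eigenvalues are E_n = ℏω(n + ½), so E_4 = 1.84 × 4.5 = 8.280.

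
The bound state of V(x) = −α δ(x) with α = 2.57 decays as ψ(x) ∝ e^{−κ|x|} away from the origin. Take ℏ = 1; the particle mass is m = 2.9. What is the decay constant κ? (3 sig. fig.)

κ = 7.45

Integrating the TISE across x = 0 gives the cusp condition ψ'(0⁺) − ψ'(0⁻) = −(2mα/ℏ²)ψ(0).
With ψ ∝ e^{−κ|x|} this yields −2κ = −2mα/ℏ², so κ = mα/ℏ² = 7.453.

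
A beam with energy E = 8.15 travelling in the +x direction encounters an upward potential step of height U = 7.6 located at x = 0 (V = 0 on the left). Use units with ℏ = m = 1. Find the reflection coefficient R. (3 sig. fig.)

R = 0.345

On each side the TISE gives plane waves with k = √(2m(E − V))/ℏ: k₁ = √(2·1·8.15) = 4.037, k₂ = √(2·1·0.55) = 1.049.
Matching ψ and ψ′ at x = 0 gives r = (k₁ − k₂)/(k₁ + k₂), so R = r² = 0.3453 and T = 1 − R = 0.6547.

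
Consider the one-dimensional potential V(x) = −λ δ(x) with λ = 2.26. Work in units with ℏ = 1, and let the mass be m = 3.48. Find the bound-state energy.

E = -8.89

The bound state is ψ(x) = √κ e^{−κ|x|}. The derivative jump ψ'(0⁺) − ψ'(0⁻) = −(2mλ/ℏ²)ψ(0) fixes κ = mλ/ℏ² = 7.865.
Then E = −ℏ²κ²/(2m) = −mλ²/(2ℏ²) = -8.887.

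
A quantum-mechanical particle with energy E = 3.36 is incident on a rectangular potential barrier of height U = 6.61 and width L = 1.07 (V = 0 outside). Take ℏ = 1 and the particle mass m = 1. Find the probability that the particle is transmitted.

E < U: inside the barrier ψ ∝ e^{±κx} with κ = √(2m(U − E))/ℏ = 2.550.
κL = 2.728, sinh(κL) = 7.618.
Matching ψ, ψ′ at both faces gives T = [1 + U² sinh²(κL) / (4E(U − E))]⁻¹ = 1/59.05 = 0.0169.

T = 0.0169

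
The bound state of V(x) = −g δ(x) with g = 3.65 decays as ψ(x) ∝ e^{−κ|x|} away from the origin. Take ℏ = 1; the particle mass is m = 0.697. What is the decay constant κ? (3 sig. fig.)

Integrate −(ℏ²/2m)ψ'' − gδ(x)ψ = Eψ from −ε to +ε: the ψ'' term gives ψ'(0⁺) − ψ'(0⁻) and the δ term gives −(2mg/ℏ²)ψ(0).
With ψ ∝ e^{−κ|x|} this yields −2κ = −2mg/ℏ², so κ = mg/ℏ² = 2.544.

κ = 2.54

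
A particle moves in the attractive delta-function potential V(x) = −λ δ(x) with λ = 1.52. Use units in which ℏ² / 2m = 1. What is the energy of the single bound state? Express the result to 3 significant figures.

For x ≠ 0 the bound state is ψ ∝ e^{−κ|x|}; integrating the TISE across the delta gives the cusp condition 2κ = 2mλ/ℏ², so κ = 0.7600.
Then E = −ℏ²κ²/(2m) = −mλ²/(2ℏ²) = -0.5776.

E = -0.578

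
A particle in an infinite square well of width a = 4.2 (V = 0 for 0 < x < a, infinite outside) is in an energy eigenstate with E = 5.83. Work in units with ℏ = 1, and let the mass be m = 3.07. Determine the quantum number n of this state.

From E_n = n²π²ℏ²/(2ma²) invert to n = √(2ma²E)/(πℏ).
n = (4.2/π) × √(2 × 3.07 × 5.83) = 7.999 → n = 8.

n = 8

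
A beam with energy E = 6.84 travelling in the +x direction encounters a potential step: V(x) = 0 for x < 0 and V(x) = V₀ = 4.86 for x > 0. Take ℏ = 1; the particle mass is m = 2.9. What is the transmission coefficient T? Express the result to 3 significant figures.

The wavenumbers are k₁ = √(2mE)/ℏ = 6.299 on the left and k₂ = √(2m(E − V₀))/ℏ = 3.389 on the right.
Continuity of ψ and ψ′ at the step yields the reflection amplitude r = (k₁ − k₂)/(k₁ + k₂) = 0.3004; thus R = |r|² = 0.09022, T = 0.9098.

T = 0.910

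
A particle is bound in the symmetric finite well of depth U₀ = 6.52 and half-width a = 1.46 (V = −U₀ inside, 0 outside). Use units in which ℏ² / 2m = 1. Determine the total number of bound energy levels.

N = 3

The dimensionless depth is z₀ = a√(2mU₀)/ℏ = 1.46 × √(6.520) = 3.728.
A new bound state (alternating even/odd) appears each time z₀ passes a multiple of π/2, so N = ⌊2z₀/π⌋ + 1 = ⌊2.373⌋ + 1 = 3.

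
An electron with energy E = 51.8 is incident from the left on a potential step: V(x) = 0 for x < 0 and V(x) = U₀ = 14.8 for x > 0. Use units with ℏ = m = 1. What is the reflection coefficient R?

On each side the TISE gives plane waves with k = √(2m(E − V))/ℏ: k₁ = √(2·1·51.8) = 10.18, k₂ = √(2·1·37) = 8.602.
Matching ψ and ψ′ at x = 0 gives r = (k₁ − k₂)/(k₁ + k₂), so R = r² = 0.007043 and T = 1 − R = 0.9930.

R = 0.00704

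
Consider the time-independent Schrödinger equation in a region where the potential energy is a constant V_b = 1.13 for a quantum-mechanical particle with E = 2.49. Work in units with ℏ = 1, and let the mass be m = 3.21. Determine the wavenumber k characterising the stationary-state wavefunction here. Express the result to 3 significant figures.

k = 2.95

With E > V_b the solution is oscillatory, ψ ∝ e^{±ikx} with k = √(2m(E − V_b))/ℏ.
k = √(2 × 3.21 × 1.36) = 2.955.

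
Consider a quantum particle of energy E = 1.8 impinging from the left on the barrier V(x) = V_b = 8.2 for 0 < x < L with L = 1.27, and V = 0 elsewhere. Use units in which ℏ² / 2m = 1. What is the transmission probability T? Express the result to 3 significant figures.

Since E < V_b the interior solution is evanescent with decay constant κ = √(2m(V_b − E))/ℏ = 2.530.
κL = 3.213, sinh(κL) = 12.41.
The exact tunnelling result is T⁻¹ = 1 + V_b² sinh²(κL) / [4E(V_b − E)] = 225.6, so T = 0.00443.

T = 0.00443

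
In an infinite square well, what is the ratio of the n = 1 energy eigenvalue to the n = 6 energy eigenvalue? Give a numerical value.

0.0277778

Since E_n ∝ n², the ratio is (1/6)² = 0.0277778.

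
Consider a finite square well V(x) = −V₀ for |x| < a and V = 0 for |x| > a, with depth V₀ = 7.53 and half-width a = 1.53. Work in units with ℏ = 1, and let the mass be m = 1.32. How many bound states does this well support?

The dimensionless depth is z₀ = a√(2mV₀)/ℏ = 1.53 × √(19.88) = 6.822.
A new bound state (alternating even/odd) appears each time z₀ passes a multiple of π/2, so N = ⌊2z₀/π⌋ + 1 = ⌊4.343⌋ + 1 = 5.

N = 5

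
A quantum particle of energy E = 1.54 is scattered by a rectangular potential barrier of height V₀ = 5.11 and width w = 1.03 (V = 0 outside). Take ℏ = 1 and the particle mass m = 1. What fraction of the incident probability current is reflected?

Since E < V₀ the interior solution is evanescent with decay constant κ = √(2m(V₀ − E))/ℏ = 2.672.
κw = 2.752, sinh(κw) = 7.807.
The exact tunnelling result is T⁻¹ = 1 + V₀² sinh²(κw) / [4E(V₀ − E)] = 73.37, so T = 0.0136.
R = 1 − T = 0.986.

R = 0.986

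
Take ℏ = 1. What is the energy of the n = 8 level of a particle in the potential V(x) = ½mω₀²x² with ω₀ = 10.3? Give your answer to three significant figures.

Using E_n = (n + ½)ℏω₀: E_8 = 8.5 × 10.3 = 87.55.

E = 87.6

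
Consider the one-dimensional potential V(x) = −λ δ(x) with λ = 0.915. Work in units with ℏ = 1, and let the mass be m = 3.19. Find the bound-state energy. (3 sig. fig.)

E = -1.34

The bound state is ψ(x) = √κ e^{−κ|x|}. The derivative jump ψ'(0⁺) − ψ'(0⁻) = −(2mλ/ℏ²)ψ(0) fixes κ = mλ/ℏ² = 2.919.
Then E = −ℏ²κ²/(2m) = −mλ²/(2ℏ²) = -1.335.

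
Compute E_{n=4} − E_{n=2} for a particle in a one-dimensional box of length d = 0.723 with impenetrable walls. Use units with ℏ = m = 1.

ΔE = 113

E_n = n²π²ℏ²/(2md²), so ΔE = (4² − 2²) π²ℏ²/(2md²).
ΔE = 12 × π² / (2 × 1 × 0.723²) = 113.3.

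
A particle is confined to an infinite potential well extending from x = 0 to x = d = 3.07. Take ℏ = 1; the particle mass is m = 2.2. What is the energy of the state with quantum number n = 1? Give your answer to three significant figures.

E = 0.238

The infinite-well eigenfunctions ψ_n = √(2/d) sin(nπx/d) vanish at both walls, giving E_n = n²π²ℏ²/(2md²).
E_1 = 1² × π² / (2 × 2.2 × 3.07²) = 0.2380.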